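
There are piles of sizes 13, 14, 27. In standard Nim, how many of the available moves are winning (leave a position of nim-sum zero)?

Nim-sum: 13 XOR 14 XOR 27 = 24.
The overall nim-sum is X = 24. A pile of size p has a winning move iff p XOR X < p (reduce it to p XOR X).
  13: 13 XOR 24 = 21 ≥ 13 — no move.
  14: 14 XOR 24 = 22 ≥ 14 — no move.
  27: 27 XOR 24 = 3 < 27 — winning move (to 3).
That gives 1 winning move.

1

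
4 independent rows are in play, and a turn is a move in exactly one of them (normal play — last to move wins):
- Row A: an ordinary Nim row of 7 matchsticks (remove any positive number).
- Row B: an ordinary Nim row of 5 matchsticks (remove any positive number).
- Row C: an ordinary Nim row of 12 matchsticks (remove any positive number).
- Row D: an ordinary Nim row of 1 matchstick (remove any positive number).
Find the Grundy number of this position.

15

Row A is a plain Nim row of size 7, so its Grundy value is 7.
Row B is a plain Nim row of size 5, so its Grundy value is 5.
Row C is a plain Nim row of size 12, so its Grundy value is 12.
Row D is a plain Nim row of size 1, so its Grundy value is 1.
The value of a disjunctive sum is the nim-sum of the parts.
Combined value = 7 XOR 5 XOR 12 XOR 1 = 15.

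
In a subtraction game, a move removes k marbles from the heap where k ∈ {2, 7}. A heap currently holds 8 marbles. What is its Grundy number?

2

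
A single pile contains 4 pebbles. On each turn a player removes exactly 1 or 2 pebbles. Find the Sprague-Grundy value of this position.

Build the Grundy sequence with g(k) = mex{g(k−s) : s ∈ {1, 2}, s ≤ k}:
g(0) = mex{} = 0
g(1) = mex{0} = 1
g(2) = mex{0,1} = 2
g(3) = mex{1,2} = 0
g(4) = mex{0,2} = 1
So g(4) = 1.

1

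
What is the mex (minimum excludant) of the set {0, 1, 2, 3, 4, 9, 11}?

5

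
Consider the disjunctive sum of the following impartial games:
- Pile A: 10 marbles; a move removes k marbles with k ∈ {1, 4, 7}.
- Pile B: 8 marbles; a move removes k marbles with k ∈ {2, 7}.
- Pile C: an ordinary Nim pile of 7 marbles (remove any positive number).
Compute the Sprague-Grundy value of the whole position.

5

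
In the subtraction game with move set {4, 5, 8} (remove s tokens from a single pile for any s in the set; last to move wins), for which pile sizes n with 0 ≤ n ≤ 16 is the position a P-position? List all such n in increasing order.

0, 1, 2, 3, 12, 13, 14, 15

Compute g(0), g(1), … for moves {4, 5, 8}:
k:     0  1  2  3  4  5  6  7  8  9 10 11 12 13 14 15 16
g(k):  0  0  0  0  1  1  1  1  2  2  2  2  0  0  0  0  1
The P-positions (g = 0) in 0..16 are 0, 1, 2, 3, 12, 13, 14, 15.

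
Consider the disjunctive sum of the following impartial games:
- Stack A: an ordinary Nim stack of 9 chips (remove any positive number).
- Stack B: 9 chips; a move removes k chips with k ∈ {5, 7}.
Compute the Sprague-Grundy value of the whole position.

8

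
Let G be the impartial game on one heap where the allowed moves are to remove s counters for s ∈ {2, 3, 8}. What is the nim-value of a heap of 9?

2

Build the Grundy sequence with g(k) = mex{g(k−s) : s ∈ {2, 3, 8}, s ≤ k}:
k:     0  1  2  3  4  5  6  7  8  9
g(k):  0  0  1  1  2  0  0  1  1  2
So g(9) = 2.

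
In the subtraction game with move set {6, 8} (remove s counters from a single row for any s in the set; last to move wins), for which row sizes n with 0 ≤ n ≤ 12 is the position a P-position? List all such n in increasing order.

0, 1, 2, 3, 4, 5

Build the Grundy sequence with g(k) = mex{g(k−s) : s ∈ {6, 8}, s ≤ k}:
k:     0  1  2  3  4  5  6  7  8  9 10 11 12
g(k):  0  0  0  0  0  0  1  1  1  1  1  1  2
The P-positions (g = 0) in 0..12 are 0, 1, 2, 3, 4, 5.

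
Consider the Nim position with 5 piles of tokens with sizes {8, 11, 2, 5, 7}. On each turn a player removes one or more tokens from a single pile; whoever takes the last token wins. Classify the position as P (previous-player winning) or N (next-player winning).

N-position

Compute the nim-sum pairwise:
8 ⊕ 11 = 3
3 ⊕ 2 = 1
1 ⊕ 5 = 4
4 ⊕ 7 = 3
The nim-sum is 3 ≠ 0, so this is an N-position: the player to move can win.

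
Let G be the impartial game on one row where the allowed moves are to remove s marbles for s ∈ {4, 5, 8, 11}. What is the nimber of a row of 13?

Grundy values for subtraction set {4, 5, 8, 11}:
k:     0  1  2  3  4  5  6  7  8  9 10 11 12 13
g(k):  0  0  0  0  1  1  1  1  2  2  2  2  3  3
So g(13) = 3.

3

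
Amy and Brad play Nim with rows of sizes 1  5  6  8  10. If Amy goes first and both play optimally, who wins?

Brad wins

Write each in binary and XOR column by column:
  0001  (1)
  0101  (5)
  0110  (6)
  1000  (8)
  1010  (10)
  ----
  0000  (0)
The nim-sum is 0, so this is a P-position: the player to move is in a losing position under optimal play; Amy is about to move from it and so loses — Brad wins.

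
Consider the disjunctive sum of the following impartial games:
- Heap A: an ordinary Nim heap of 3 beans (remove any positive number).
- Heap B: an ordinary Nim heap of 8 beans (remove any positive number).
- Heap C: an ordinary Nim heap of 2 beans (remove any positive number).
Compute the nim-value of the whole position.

9

Heap A is a plain Nim heap of size 3, so its Grundy value is 3.
Heap B is a plain Nim heap of size 8, so its Grundy value is 8.
Heap C is a plain Nim heap of size 2, so its Grundy value is 2.
The value of a disjunctive sum is the nim-sum of the parts.
Combined value = 3 XOR 8 XOR 2 = 9.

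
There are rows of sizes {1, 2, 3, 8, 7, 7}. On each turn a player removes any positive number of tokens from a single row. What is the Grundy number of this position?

Write each in binary and XOR column by column:
  0001  (1)
  0010  (2)
  0011  (3)
  1000  (8)
  0111  (7)
  0111  (7)
  ----
  1000  (8)

8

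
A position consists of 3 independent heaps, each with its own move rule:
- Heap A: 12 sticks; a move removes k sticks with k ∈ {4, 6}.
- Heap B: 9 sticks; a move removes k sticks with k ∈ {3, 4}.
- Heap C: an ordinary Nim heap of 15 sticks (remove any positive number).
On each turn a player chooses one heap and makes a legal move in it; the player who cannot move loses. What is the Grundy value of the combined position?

Grundy values for heap A (subtraction set {4, 6}):
g(0) = mex{} = 0
g(1) = mex{} = 0
g(2) = mex{} = 0
g(3) = mex{} = 0
g(4) = mex{0} = 1
g(5) = mex{0} = 1
g(6) = mex{0} = 1
g(7) = mex{0} = 1
g(8) = mex{0,1} = 2
g(9) = mex{0,1} = 2
g(10) = mex{1} = 0
g(11) = mex{1} = 0
g(12) = mex{1,2} = 0
So g(12) = 0.
Build the Grundy sequence for heap B with g(k) = mex{g(k−s) : s ∈ {3, 4}, s ≤ k}:
k:     0  1  2  3  4  5  6  7  8  9
g(k):  0  0  0  1  1  1  2  0  0  0
So g(9) = 0.
Heap C is a plain Nim heap of size 15, so its Grundy value is 15.
By the Sprague-Grundy theorem, the Grundy value of a sum of independent games is the XOR of the component values.
Combined value = 0 XOR 0 XOR 15 = 15.

15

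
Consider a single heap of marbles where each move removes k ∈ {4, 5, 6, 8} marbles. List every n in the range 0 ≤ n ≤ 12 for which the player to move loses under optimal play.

Grundy values for subtraction set {4, 5, 6, 8}:
g(0) = mex{} = 0
g(1) = mex{} = 0
g(2) = mex{} = 0
g(3) = mex{} = 0
g(4) = mex{0} = 1
g(5) = mex{0} = 1
g(6) = mex{0} = 1
g(7) = mex{0} = 1
g(8) = mex{0,1} = 2
g(9) = mex{0,1} = 2
g(10) = mex{0,1} = 2
g(11) = mex{0,1} = 2
g(12) = mex{1,2} = 0
The P-positions (g = 0) in 0..12 are 0, 1, 2, 3, 12.

0, 1, 2, 3, 12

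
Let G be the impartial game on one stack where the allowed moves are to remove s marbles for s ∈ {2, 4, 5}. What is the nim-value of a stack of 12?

Grundy values for subtraction set {2, 4, 5}:
g(0) = mex{} = 0
g(1) = mex{} = 0
g(2) = mex{0} = 1
g(3) = mex{0} = 1
g(4) = mex{0,1} = 2
g(5) = mex{0,1} = 2
g(6) = mex{0,1,2} = 3
g(7) = mex{1,2} = 0
g(8) = mex{1,2,3} = 0
g(9) = mex{0,2} = 1
g(10) = mex{0,2,3} = 1
g(11) = mex{0,1,3} = 2
g(12) = mex{0,1} = 2
So g(12) = 2.

2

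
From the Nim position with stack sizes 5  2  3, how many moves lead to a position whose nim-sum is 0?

1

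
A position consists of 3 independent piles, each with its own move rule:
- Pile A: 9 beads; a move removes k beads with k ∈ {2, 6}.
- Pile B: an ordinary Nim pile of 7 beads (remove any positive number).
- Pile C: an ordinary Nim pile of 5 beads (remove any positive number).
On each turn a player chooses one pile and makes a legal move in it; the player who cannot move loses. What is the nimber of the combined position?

For pile A, compute g(0), g(1), … with moves {2, 6}:
g(0) = mex{} = 0
g(1) = mex{} = 0
g(2) = mex{0} = 1
g(3) = mex{0} = 1
g(4) = mex{1} = 0
g(5) = mex{1} = 0
g(6) = mex{0} = 1
g(7) = mex{0} = 1
g(8) = mex{1} = 0
g(9) = mex{1} = 0
So g(9) = 0.
Pile B is a plain Nim pile of size 7, so its Grundy value is 7.
Pile C is a plain Nim pile of size 5, so its Grundy value is 5.
By the Sprague-Grundy theorem, the Grundy value of a sum of independent games is the XOR of the component values.
Combined value = 0 ⊕ 7 ⊕ 5 = 2.

2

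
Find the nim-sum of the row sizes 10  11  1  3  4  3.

4

In binary:
  1010  (10)
  1011  (11)
  0001  (1)
  0011  (3)
  0100  (4)
  0011  (3)
  ----
  0100  (4)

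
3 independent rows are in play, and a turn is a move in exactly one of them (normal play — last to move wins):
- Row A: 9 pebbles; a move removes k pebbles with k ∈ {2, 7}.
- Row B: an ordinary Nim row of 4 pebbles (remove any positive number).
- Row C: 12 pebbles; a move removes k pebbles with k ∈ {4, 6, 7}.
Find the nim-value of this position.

4

Build the Grundy sequence for row A with g(k) = mex{g(k−s) : s ∈ {2, 7}, s ≤ k}:
g(0) = mex{} = 0
g(1) = mex{} = 0
g(2) = mex{0} = 1
g(3) = mex{0} = 1
g(4) = mex{1} = 0
g(5) = mex{1} = 0
g(6) = mex{0} = 1
g(7) = mex{0} = 1
g(8) = mex{0,1} = 2
g(9) = mex{1} = 0
So g(9) = 0.
Row B is a plain Nim row of size 4, so its Grundy value is 4.
For row C, compute g(0), g(1), … with moves {4, 6, 7}:
k:     0  1  2  3  4  5  6  7  8  9 10 11 12
g(k):  0  0  0  0  1  1  1  1  2  2  2  0  0
So g(12) = 0.
The value of a disjunctive sum is the nim-sum of the parts.
Combined value = 0 XOR 4 XOR 0 = 4.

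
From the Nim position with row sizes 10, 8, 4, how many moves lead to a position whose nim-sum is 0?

In binary:
  1010  (10)
  1000  (8)
  0100  (4)
  ----
  0110  (6)
The overall nim-sum is X = 6. A row of size p has a winning move iff p XOR X < p (reduce it to p XOR X).
  10: 10 XOR 6 = 12 ≥ 10 — no move.
  8: 8 XOR 6 = 14 ≥ 8 — no move.
  4: 4 XOR 6 = 2 < 4 — winning move (to 2).
That gives 1 winning move.

1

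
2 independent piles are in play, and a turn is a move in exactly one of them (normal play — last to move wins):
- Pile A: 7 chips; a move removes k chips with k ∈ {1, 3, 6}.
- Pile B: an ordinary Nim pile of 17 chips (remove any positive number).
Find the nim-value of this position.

18

Build the Grundy sequence for pile A with g(k) = mex{g(k−s) : s ∈ {1, 3, 6}, s ≤ k}:
k:     0  1  2  3  4  5  6  7
g(k):  0  1  0  1  0  1  2  3
So g(7) = 3.
Pile B is a plain Nim pile of size 17, so its Grundy value is 17.
By the Sprague-Grundy theorem, the Grundy value of a sum of independent games is the XOR of the component values.
Combined value = 3 XOR 17 = 18.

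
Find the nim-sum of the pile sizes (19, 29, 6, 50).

Bitwise XOR of the heap sizes:
  010011  (19)
  011101  (29)
  000110  (6)
  110010  (50)
  ------
  111010  (58)

58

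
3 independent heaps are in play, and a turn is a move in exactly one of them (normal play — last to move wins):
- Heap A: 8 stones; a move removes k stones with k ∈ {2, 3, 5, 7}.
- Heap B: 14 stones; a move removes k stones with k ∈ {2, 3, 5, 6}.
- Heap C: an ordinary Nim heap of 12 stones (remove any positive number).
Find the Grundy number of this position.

11

Build the Grundy sequence for heap A with g(k) = mex{g(k−s) : s ∈ {2, 3, 5, 7}, s ≤ k}:
g(0) = mex{} = 0
g(1) = mex{} = 0
g(2) = mex{0} = 1
g(3) = mex{0} = 1
g(4) = mex{0,1} = 2
g(5) = mex{0,1} = 2
g(6) = mex{0,1,2} = 3
g(7) = mex{0,1,2} = 3
g(8) = mex{0,1,2,3} = 4
So g(8) = 4.
Build the Grundy sequence for heap B with g(k) = mex{g(k−s) : s ∈ {2, 3, 5, 6}, s ≤ k}:
k:     0  1  2  3  4  5  6  7  8  9 10 11 12 13 14
g(k):  0  0  1  1  2  2  3  3  0  0  1  1  2  2  3
So g(14) = 3.
Heap C is a plain Nim heap of size 12, so its Grundy value is 12.
By the Sprague-Grundy theorem, the Grundy value of a sum of independent games is the XOR of the component values.
Combined value = 4 XOR 3 XOR 12 = 11.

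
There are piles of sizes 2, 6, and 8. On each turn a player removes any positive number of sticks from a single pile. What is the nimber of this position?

12

In binary:
  0010  (2)
  0110  (6)
  1000  (8)
  ----
  1100  (12)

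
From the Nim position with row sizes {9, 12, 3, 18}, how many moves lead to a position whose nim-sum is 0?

Bitwise XOR of the heap sizes:
  01001  (9)
  01100  (12)
  00011  (3)
  10010  (18)
  -----
  10100  (20)
The overall nim-sum is X = 20. A row of size p has a winning move iff p XOR X < p (reduce it to p XOR X).
  9: 9 XOR 20 = 29 ≥ 9 — no move.
  12: 12 XOR 20 = 24 ≥ 12 — no move.
  3: 3 XOR 20 = 23 ≥ 3 — no move.
  18: 18 XOR 20 = 6 < 18 — winning move (to 6).
That gives 1 winning move.

1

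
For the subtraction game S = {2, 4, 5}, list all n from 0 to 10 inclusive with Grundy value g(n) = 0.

Build the Grundy sequence with g(k) = mex{g(k−s) : s ∈ {2, 4, 5}, s ≤ k}:
k:     0  1  2  3  4  5  6  7  8  9 10
g(k):  0  0  1  1  2  2  3  0  0  1  1
The P-positions (g = 0) in 0..10 are 0, 1, 7, 8.

0, 1, 7, 8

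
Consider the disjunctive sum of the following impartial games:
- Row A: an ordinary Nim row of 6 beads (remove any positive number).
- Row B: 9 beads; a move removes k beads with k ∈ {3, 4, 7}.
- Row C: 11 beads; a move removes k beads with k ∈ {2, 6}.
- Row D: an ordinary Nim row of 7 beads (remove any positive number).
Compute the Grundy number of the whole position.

Row A is a plain Nim row of size 6, so its Grundy value is 6.
For row B, compute g(0), g(1), … with moves {3, 4, 7}:
k:     0  1  2  3  4  5  6  7  8  9
g(k):  0  0  0  1  1  1  2  2  2  3
So g(9) = 3.
For row C, compute g(0), g(1), … with moves {2, 6}:
k:     0  1  2  3  4  5  6  7  8  9 10 11
g(k):  0  0  1  1  0  0  1  1  0  0  1  1
So g(11) = 1.
Row D is a plain Nim row of size 7, so its Grundy value is 7.
By the Sprague-Grundy theorem, the Grundy value of a sum of independent games is the XOR of the component values.
Combined value = 6 XOR 3 XOR 1 XOR 7 = 3.

3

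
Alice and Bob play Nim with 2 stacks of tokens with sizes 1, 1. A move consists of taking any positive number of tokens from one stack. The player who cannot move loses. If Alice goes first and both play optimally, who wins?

Bob wins

Compute the nim-sum pairwise:
1 XOR 1 = 0
The nim-sum is 0, so this is a P-position: the player to move is in a losing position under optimal play; Alice is about to move from it and so loses — Bob wins.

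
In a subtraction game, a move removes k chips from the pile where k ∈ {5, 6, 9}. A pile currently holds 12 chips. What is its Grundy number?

2

Compute g(0), g(1), … for moves {5, 6, 9}:
k:     0  1  2  3  4  5  6  7  8  9 10 11 12
g(k):  0  0  0  0  0  1  1  1  1  1  2  2  2
So g(12) = 2.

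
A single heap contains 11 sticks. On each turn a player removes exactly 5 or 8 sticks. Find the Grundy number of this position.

2

Compute g(0), g(1), … for moves {5, 8}:
g(0) = mex{} = 0
g(1) = mex{} = 0
g(2) = mex{} = 0
g(3) = mex{} = 0
g(4) = mex{} = 0
g(5) = mex{0} = 1
g(6) = mex{0} = 1
g(7) = mex{0} = 1
g(8) = mex{0} = 1
g(9) = mex{0} = 1
g(10) = mex{0,1} = 2
g(11) = mex{0,1} = 2
So g(11) = 2.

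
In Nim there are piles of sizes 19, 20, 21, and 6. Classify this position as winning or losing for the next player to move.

Winning position

Nim-sum: 19 ⊕ 20 ⊕ 21 ⊕ 6 = 20.
The nim-sum is 20 ≠ 0, so this is an N-position: the player to move can win.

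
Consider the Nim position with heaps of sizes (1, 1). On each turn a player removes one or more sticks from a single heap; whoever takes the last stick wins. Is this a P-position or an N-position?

Compute the nim-sum pairwise:
1 ⊕ 1 = 0
The nim-sum is 0, so this is a P-position: the player to move is in a losing position under optimal play.

P-position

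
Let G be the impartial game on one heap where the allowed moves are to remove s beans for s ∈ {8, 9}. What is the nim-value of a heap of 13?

Build the Grundy sequence with g(k) = mex{g(k−s) : s ∈ {8, 9}, s ≤ k}:
g(0) = mex{} = 0
g(1) = mex{} = 0
g(2) = mex{} = 0
g(3) = mex{} = 0
g(4) = mex{} = 0
g(5) = mex{} = 0
g(6) = mex{} = 0
g(7) = mex{} = 0
g(8) = mex{0} = 1
g(9) = mex{0} = 1
g(10) = mex{0} = 1
g(11) = mex{0} = 1
g(12) = mex{0} = 1
g(13) = mex{0} = 1
So g(13) = 1.

1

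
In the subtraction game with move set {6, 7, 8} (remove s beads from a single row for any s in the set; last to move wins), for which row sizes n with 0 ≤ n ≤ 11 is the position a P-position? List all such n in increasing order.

Grundy values for subtraction set {6, 7, 8}:
g(0) = mex{} = 0
g(1) = mex{} = 0
g(2) = mex{} = 0
g(3) = mex{} = 0
g(4) = mex{} = 0
g(5) = mex{} = 0
g(6) = mex{0} = 1
g(7) = mex{0} = 1
g(8) = mex{0} = 1
g(9) = mex{0} = 1
g(10) = mex{0} = 1
g(11) = mex{0} = 1
The P-positions (g = 0) in 0..11 are 0, 1, 2, 3, 4, 5.

0, 1, 2, 3, 4, 5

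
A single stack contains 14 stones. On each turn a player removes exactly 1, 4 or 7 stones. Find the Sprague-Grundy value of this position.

1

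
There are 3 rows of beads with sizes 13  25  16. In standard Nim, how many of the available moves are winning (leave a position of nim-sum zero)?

1

Compute the nim-sum pairwise:
13 ^ 25 = 20
20 ^ 16 = 4
The overall nim-sum is X = 4. A row of size p has a winning move iff p XOR X < p (reduce it to p XOR X).
  13: 13 XOR 4 = 9 < 13 — winning move (to 9).
  25: 25 XOR 4 = 29 ≥ 25 — no move.
  16: 16 XOR 4 = 20 ≥ 16 — no move.
That gives 1 winning move.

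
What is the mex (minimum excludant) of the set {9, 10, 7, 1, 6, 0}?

The values 0, 1 are all present; 2 is the first non-negative integer missing from the set.

2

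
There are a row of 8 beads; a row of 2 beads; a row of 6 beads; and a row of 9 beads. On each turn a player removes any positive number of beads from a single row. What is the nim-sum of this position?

Compute the nim-sum pairwise:
8 ^ 2 = 10
10 ^ 6 = 12
12 ^ 9 = 5

5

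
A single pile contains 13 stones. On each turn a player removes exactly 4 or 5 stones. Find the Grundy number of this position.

Build the Grundy sequence with g(k) = mex{g(k−s) : s ∈ {4, 5}, s ≤ k}:
k:     0  1  2  3  4  5  6  7  8  9 10 11 12 13
g(k):  0  0  0  0  1  1  1  1  2  0  0  0  0  1
So g(13) = 1.

1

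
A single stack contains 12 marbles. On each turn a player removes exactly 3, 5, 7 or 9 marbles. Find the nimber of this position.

0

Grundy values for subtraction set {3, 5, 7, 9}:
g(0) = mex{} = 0
g(1) = mex{} = 0
g(2) = mex{} = 0
g(3) = mex{0} = 1
g(4) = mex{0} = 1
g(5) = mex{0} = 1
g(6) = mex{0,1} = 2
g(7) = mex{0,1} = 2
g(8) = mex{0,1} = 2
g(9) = mex{0,1,2} = 3
g(10) = mex{0,1,2} = 3
g(11) = mex{0,1,2} = 3
g(12) = mex{1,2,3} = 0
So g(12) = 0.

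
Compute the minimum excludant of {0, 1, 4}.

The values 0, 1 are all present; 2 is the first non-negative integer missing from the set.

2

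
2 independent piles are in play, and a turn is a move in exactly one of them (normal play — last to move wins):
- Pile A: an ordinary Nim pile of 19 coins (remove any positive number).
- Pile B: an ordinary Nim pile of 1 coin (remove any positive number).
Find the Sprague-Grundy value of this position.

18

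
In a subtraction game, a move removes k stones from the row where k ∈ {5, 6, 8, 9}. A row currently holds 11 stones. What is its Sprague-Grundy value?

2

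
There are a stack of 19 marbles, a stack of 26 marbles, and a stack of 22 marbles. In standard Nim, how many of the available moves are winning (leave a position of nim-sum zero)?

3

Compute the nim-sum pairwise:
19 ⊕ 26 = 9
9 ⊕ 22 = 31
The overall nim-sum is X = 31. A stack of size p has a winning move iff p XOR X < p (reduce it to p XOR X).
  19: 19 XOR 31 = 12 < 19 — winning move (to 12).
  26: 26 XOR 31 = 5 < 26 — winning move (to 5).
  22: 22 XOR 31 = 9 < 22 — winning move (to 9).
That gives 3 winning moves.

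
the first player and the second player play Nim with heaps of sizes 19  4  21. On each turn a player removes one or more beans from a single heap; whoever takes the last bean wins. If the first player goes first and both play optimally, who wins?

Compute the nim-sum pairwise:
19 XOR 4 = 23
23 XOR 21 = 2
The nim-sum is 2 ≠ 0, so this is an N-position: the player to move can win; the first player has a winning move.

the first player wins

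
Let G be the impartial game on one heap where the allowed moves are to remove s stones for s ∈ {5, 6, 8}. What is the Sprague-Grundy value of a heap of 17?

0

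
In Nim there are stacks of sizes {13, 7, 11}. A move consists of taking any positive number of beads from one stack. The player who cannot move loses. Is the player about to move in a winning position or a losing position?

Nim-sum: 13 XOR 7 XOR 11 = 1.
The nim-sum is 1 ≠ 0, so this is an N-position: the player to move can win.

Winning position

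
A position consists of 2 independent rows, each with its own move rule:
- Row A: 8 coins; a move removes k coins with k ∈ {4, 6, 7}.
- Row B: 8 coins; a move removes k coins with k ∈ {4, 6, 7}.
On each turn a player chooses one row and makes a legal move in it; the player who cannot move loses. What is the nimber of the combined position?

0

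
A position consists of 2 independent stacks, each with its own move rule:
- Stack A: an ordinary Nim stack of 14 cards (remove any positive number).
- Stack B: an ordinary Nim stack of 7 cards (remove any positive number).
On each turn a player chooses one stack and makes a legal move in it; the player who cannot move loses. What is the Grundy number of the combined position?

Stack A is a plain Nim stack of size 14, so its Grundy value is 14.
Stack B is a plain Nim stack of size 7, so its Grundy value is 7.
The value of a disjunctive sum is the nim-sum of the parts.
Combined value = 14 ⊕ 7 = 9.

9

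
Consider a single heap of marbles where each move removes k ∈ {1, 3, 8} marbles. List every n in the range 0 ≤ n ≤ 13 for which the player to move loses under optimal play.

Grundy values for subtraction set {1, 3, 8}:
k:     0  1  2  3  4  5  6  7  8  9 10 11 12 13
g(k):  0  1  0  1  0  1  0  1  2  3  2  0  1  0
The P-positions (g = 0) in 0..13 are 0, 2, 4, 6, 11, 13.

0, 2, 4, 6, 11, 13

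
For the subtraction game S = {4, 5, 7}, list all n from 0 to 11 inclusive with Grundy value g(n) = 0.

0, 1, 2, 3, 11

Build the Grundy sequence with g(k) = mex{g(k−s) : s ∈ {4, 5, 7}, s ≤ k}:
g(0) = mex{} = 0
g(1) = mex{} = 0
g(2) = mex{} = 0
g(3) = mex{} = 0
g(4) = mex{0} = 1
g(5) = mex{0} = 1
g(6) = mex{0} = 1
g(7) = mex{0} = 1
g(8) = mex{0,1} = 2
g(9) = mex{0,1} = 2
g(10) = mex{0,1} = 2
g(11) = mex{1} = 0
The P-positions (g = 0) in 0..11 are 0, 1, 2, 3, 11.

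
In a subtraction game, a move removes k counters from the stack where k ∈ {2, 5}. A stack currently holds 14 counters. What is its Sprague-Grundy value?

Compute g(0), g(1), … for moves {2, 5}:
g(0) = mex{} = 0
g(1) = mex{} = 0
g(2) = mex{0} = 1
g(3) = mex{0} = 1
g(4) = mex{1} = 0
g(5) = mex{0,1} = 2
g(6) = mex{0} = 1
g(7) = mex{1,2} = 0
g(8) = mex{1} = 0
g(9) = mex{0} = 1
g(10) = mex{0,2} = 1
g(11) = mex{1} = 0
g(12) = mex{0,1} = 2
g(13) = mex{0} = 1
g(14) = mex{1,2} = 0
So g(14) = 0.

0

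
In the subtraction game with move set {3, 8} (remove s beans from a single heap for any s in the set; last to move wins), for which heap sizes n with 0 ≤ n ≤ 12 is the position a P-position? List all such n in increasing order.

0, 1, 2, 6, 7, 11, 12

Compute g(0), g(1), … for moves {3, 8}:
k:     0  1  2  3  4  5  6  7  8  9 10 11 12
g(k):  0  0  0  1  1  1  0  0  2  1  1  0  0
The P-positions (g = 0) in 0..12 are 0, 1, 2, 6, 7, 11, 12.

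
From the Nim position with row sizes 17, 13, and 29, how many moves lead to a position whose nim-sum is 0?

Compute the nim-sum pairwise:
17 ^ 13 = 28
28 ^ 29 = 1
The overall nim-sum is X = 1. A row of size p has a winning move iff p XOR X < p (reduce it to p XOR X).
  17: 17 XOR 1 = 16 < 17 — winning move (to 16).
  13: 13 XOR 1 = 12 < 13 — winning move (to 12).
  29: 29 XOR 1 = 28 < 29 — winning move (to 28).
That gives 3 winning moves.

3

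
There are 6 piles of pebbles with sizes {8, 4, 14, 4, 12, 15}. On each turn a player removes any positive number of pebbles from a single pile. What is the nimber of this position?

Compute the nim-sum pairwise:
8 XOR 4 = 12
12 XOR 14 = 2
2 XOR 4 = 6
6 XOR 12 = 10
10 XOR 15 = 5

5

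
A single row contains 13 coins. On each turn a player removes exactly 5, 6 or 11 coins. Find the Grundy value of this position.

Compute g(0), g(1), … for moves {5, 6, 11}:
g(0) = mex{} = 0
g(1) = mex{} = 0
g(2) = mex{} = 0
g(3) = mex{} = 0
g(4) = mex{} = 0
g(5) = mex{0} = 1
g(6) = mex{0} = 1
g(7) = mex{0} = 1
g(8) = mex{0} = 1
g(9) = mex{0} = 1
g(10) = mex{0,1} = 2
g(11) = mex{0,1} = 2
g(12) = mex{0,1} = 2
g(13) = mex{0,1} = 2
So g(13) = 2.

2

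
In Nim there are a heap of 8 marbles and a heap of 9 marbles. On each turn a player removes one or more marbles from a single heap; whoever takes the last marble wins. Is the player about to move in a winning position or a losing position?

Winning position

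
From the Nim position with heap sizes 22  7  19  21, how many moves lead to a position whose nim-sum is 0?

3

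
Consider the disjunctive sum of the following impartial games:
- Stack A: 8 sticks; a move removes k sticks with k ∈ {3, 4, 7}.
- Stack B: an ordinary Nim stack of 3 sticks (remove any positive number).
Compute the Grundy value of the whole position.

1

Build the Grundy sequence for stack A with g(k) = mex{g(k−s) : s ∈ {3, 4, 7}, s ≤ k}:
k:     0  1  2  3  4  5  6  7  8
g(k):  0  0  0  1  1  1  2  2  2
So g(8) = 2.
Stack B is a plain Nim stack of size 3, so its Grundy value is 3.
The value of a disjunctive sum is the nim-sum of the parts.
Combined value = 2 XOR 3 = 1.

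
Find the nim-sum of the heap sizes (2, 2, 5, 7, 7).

5

In binary:
  010  (2)
  010  (2)
  101  (5)
  111  (7)
  111  (7)
  ---
  101  (5)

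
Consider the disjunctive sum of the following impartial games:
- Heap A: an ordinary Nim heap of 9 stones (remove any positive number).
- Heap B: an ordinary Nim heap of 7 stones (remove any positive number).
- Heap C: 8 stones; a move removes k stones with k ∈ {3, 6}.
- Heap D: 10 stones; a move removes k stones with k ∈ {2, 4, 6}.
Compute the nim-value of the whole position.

13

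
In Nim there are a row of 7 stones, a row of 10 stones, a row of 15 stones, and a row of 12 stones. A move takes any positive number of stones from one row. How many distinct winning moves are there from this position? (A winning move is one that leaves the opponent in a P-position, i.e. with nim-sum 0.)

Nim-sum: 7 ⊕ 10 ⊕ 15 ⊕ 12 = 14.
The overall nim-sum is X = 14. A row of size p has a winning move iff p XOR X < p (reduce it to p XOR X).
  7: 7 XOR 14 = 9 ≥ 7 — no move.
  10: 10 XOR 14 = 4 < 10 — winning move (to 4).
  15: 15 XOR 14 = 1 < 15 — winning move (to 1).
  12: 12 XOR 14 = 2 < 12 — winning move (to 2).
That gives 3 winning moves.

3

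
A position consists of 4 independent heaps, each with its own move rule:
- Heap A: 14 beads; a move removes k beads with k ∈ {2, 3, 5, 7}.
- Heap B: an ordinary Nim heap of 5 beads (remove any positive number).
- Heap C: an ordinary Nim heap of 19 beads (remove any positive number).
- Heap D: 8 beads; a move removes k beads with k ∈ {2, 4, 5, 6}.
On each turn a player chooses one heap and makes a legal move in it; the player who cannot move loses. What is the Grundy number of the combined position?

20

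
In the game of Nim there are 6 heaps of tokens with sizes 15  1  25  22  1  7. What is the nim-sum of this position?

7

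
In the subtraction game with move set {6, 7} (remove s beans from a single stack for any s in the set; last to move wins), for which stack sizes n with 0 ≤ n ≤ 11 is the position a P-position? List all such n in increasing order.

0, 1, 2, 3, 4, 5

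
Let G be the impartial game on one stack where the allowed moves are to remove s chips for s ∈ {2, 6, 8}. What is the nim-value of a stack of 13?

2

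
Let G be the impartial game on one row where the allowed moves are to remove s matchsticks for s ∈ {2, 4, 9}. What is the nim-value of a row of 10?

2

Build the Grundy sequence with g(k) = mex{g(k−s) : s ∈ {2, 4, 9}, s ≤ k}:
g(0) = mex{} = 0
g(1) = mex{} = 0
g(2) = mex{0} = 1
g(3) = mex{0} = 1
g(4) = mex{0,1} = 2
g(5) = mex{0,1} = 2
g(6) = mex{1,2} = 0
g(7) = mex{1,2} = 0
g(8) = mex{0,2} = 1
g(9) = mex{0,2} = 1
g(10) = mex{0,1} = 2
So g(10) = 2.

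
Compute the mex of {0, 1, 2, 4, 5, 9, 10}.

3

The values 0, 1, 2 are all present; 3 is the first non-negative integer missing from the set.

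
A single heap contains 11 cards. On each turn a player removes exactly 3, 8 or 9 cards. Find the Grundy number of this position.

3

Build the Grundy sequence with g(k) = mex{g(k−s) : s ∈ {3, 8, 9}, s ≤ k}:
k:     0  1  2  3  4  5  6  7  8  9 10 11
g(k):  0  0  0  1  1  1  0  0  2  1  1  3
So g(11) = 3.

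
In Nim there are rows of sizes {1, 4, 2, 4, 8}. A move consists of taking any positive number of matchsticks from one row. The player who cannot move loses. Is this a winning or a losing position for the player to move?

Winning position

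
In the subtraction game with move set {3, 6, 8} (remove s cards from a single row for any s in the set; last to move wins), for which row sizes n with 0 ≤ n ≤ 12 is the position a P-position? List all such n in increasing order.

0, 1, 2, 11, 12

Compute g(0), g(1), … for moves {3, 6, 8}:
k:     0  1  2  3  4  5  6  7  8  9 10 11 12
g(k):  0  0  0  1  1  1  2  2  2  3  3  0  0
The P-positions (g = 0) in 0..12 are 0, 1, 2, 11, 12.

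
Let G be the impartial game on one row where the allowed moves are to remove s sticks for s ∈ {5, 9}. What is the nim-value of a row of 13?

2

Build the Grundy sequence with g(k) = mex{g(k−s) : s ∈ {5, 9}, s ≤ k}:
g(0) = mex{} = 0
g(1) = mex{} = 0
g(2) = mex{} = 0
g(3) = mex{} = 0
g(4) = mex{} = 0
g(5) = mex{0} = 1
g(6) = mex{0} = 1
g(7) = mex{0} = 1
g(8) = mex{0} = 1
g(9) = mex{0} = 1
g(10) = mex{0,1} = 2
g(11) = mex{0,1} = 2
g(12) = mex{0,1} = 2
g(13) = mex{0,1} = 2
So g(13) = 2.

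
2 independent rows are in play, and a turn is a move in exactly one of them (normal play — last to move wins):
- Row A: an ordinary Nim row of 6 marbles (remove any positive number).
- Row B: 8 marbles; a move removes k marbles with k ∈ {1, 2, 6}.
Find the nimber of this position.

7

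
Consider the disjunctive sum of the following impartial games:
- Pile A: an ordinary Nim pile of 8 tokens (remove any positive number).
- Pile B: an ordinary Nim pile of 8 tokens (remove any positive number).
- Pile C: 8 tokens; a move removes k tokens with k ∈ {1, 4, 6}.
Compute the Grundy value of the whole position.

Pile A is a plain Nim pile of size 8, so its Grundy value is 8.
Pile B is a plain Nim pile of size 8, so its Grundy value is 8.
Grundy values for pile C (subtraction set {1, 4, 6}):
g(0) = mex{} = 0
g(1) = mex{0} = 1
g(2) = mex{1} = 0
g(3) = mex{0} = 1
g(4) = mex{0,1} = 2
g(5) = mex{1,2} = 0
g(6) = mex{0} = 1
g(7) = mex{1} = 0
g(8) = mex{0,2} = 1
So g(8) = 1.
The value of a disjunctive sum is the nim-sum of the parts.
Combined value = 8 ⊕ 8 ⊕ 1 = 1.

1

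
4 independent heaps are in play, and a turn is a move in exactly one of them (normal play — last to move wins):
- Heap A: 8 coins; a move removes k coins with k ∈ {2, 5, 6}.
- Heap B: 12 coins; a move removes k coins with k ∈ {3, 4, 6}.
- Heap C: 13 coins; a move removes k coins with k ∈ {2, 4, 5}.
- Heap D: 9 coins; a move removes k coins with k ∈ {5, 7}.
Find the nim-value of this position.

3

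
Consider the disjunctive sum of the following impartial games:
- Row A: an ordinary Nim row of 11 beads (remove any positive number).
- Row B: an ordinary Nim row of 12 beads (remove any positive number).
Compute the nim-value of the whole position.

Row A is a plain Nim row of size 11, so its Grundy value is 11.
Row B is a plain Nim row of size 12, so its Grundy value is 12.
By the Sprague-Grundy theorem, the Grundy value of a sum of independent games is the XOR of the component values.
Combined value = 11 ⊕ 12 = 7.

7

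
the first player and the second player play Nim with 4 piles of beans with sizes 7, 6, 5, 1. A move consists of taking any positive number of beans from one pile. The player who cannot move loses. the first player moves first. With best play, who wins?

the first player wins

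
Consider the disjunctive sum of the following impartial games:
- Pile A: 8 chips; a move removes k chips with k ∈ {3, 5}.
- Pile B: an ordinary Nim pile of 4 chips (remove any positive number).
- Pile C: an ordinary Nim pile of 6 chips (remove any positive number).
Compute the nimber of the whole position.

Build the Grundy sequence for pile A with g(k) = mex{g(k−s) : s ∈ {3, 5}, s ≤ k}:
k:     0  1  2  3  4  5  6  7  8
g(k):  0  0  0  1  1  1  2  2  0
So g(8) = 0.
Pile B is a plain Nim pile of size 4, so its Grundy value is 4.
Pile C is a plain Nim pile of size 6, so its Grundy value is 6.
By the Sprague-Grundy theorem, the Grundy value of a sum of independent games is the XOR of the component values.
Combined value = 0 ⊕ 4 ⊕ 6 = 2.

2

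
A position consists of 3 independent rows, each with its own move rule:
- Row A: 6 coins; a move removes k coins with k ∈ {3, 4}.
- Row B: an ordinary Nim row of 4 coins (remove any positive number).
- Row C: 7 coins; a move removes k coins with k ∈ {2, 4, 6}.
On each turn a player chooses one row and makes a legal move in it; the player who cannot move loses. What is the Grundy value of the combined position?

For row A, compute g(0), g(1), … with moves {3, 4}:
k:     0  1  2  3  4  5  6
g(k):  0  0  0  1  1  1  2
So g(6) = 2.
Row B is a plain Nim row of size 4, so its Grundy value is 4.
Grundy values for row C (subtraction set {2, 4, 6}):
g(0) = mex{} = 0
g(1) = mex{} = 0
g(2) = mex{0} = 1
g(3) = mex{0} = 1
g(4) = mex{0,1} = 2
g(5) = mex{0,1} = 2
g(6) = mex{0,1,2} = 3
g(7) = mex{0,1,2} = 3
So g(7) = 3.
The value of a disjunctive sum is the nim-sum of the parts.
Combined value = 2 XOR 4 XOR 3 = 5.

5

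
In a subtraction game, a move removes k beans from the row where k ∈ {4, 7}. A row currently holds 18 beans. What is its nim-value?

Compute g(0), g(1), … for moves {4, 7}:
k:     0  1  2  3  4  5  6  7  8  9 10 11 12 13 14 15 16 17 18
g(k):  0  0  0  0  1  1  1  1  2  2  2  0  0  0  0  1  1  1  1
So g(18) = 1.

1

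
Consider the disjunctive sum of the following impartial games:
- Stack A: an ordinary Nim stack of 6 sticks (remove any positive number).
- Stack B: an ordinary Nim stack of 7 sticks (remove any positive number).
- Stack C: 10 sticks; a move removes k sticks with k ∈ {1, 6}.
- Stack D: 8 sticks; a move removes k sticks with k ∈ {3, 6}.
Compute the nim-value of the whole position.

2

Stack A is a plain Nim stack of size 6, so its Grundy value is 6.
Stack B is a plain Nim stack of size 7, so its Grundy value is 7.
Build the Grundy sequence for stack C with g(k) = mex{g(k−s) : s ∈ {1, 6}, s ≤ k}:
g(0) = mex{} = 0
g(1) = mex{0} = 1
g(2) = mex{1} = 0
g(3) = mex{0} = 1
g(4) = mex{1} = 0
g(5) = mex{0} = 1
g(6) = mex{0,1} = 2
g(7) = mex{1,2} = 0
g(8) = mex{0} = 1
g(9) = mex{1} = 0
g(10) = mex{0} = 1
So g(10) = 1.
Build the Grundy sequence for stack D with g(k) = mex{g(k−s) : s ∈ {3, 6}, s ≤ k}:
k:     0  1  2  3  4  5  6  7  8
g(k):  0  0  0  1  1  1  2  2  2
So g(8) = 2.
The value of a disjunctive sum is the nim-sum of the parts.
Combined value = 6 XOR 7 XOR 1 XOR 2 = 2.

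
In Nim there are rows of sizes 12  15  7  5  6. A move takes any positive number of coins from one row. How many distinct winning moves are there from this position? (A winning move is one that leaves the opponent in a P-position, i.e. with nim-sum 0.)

5

Compute the nim-sum pairwise:
12 ^ 15 = 3
3 ^ 7 = 4
4 ^ 5 = 1
1 ^ 6 = 7
The overall nim-sum is X = 7. A row of size p has a winning move iff p XOR X < p (reduce it to p XOR X).
  12: 12 XOR 7 = 11 < 12 — winning move (to 11).
  15: 15 XOR 7 = 8 < 15 — winning move (to 8).
  7: 7 XOR 7 = 0 < 7 — winning move (to 0).
  5: 5 XOR 7 = 2 < 5 — winning move (to 2).
  6: 6 XOR 7 = 1 < 6 — winning move (to 1).
That gives 5 winning moves.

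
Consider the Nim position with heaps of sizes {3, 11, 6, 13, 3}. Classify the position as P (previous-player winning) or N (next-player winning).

Compute the nim-sum pairwise:
3 ⊕ 11 = 8
8 ⊕ 6 = 14
14 ⊕ 13 = 3
3 ⊕ 3 = 0
The nim-sum is 0, so this is a P-position: the player to move is in a losing position under optimal play.

P-position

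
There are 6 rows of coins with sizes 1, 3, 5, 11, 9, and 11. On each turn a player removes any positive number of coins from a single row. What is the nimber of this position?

14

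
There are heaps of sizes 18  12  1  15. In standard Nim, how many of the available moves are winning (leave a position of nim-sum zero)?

1

Nim-sum: 18 ^ 12 ^ 1 ^ 15 = 16.
The overall nim-sum is X = 16. A heap of size p has a winning move iff p XOR X < p (reduce it to p XOR X).
  18: 18 XOR 16 = 2 < 18 — winning move (to 2).
  12: 12 XOR 16 = 28 ≥ 12 — no move.
  1: 1 XOR 16 = 17 ≥ 1 — no move.
  15: 15 XOR 16 = 31 ≥ 15 — no move.
That gives 1 winning move.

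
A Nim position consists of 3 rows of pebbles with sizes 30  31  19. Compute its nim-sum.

Bitwise XOR of the heap sizes:
  11110  (30)
  11111  (31)
  10011  (19)
  -----
  10010  (18)

18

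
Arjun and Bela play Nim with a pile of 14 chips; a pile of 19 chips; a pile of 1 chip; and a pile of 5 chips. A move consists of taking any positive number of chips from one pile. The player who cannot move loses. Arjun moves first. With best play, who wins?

Arjun wins

Nim-sum: 14 ^ 19 ^ 1 ^ 5 = 25.
The nim-sum is 25 ≠ 0, so this is an N-position: the player to move can win; Arjun has a winning move.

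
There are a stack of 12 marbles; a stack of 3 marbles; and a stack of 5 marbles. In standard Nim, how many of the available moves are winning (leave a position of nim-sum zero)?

Compute the nim-sum pairwise:
12 ^ 3 = 15
15 ^ 5 = 10
The overall nim-sum is X = 10. A stack of size p has a winning move iff p XOR X < p (reduce it to p XOR X).
  12: 12 XOR 10 = 6 < 12 — winning move (to 6).
  3: 3 XOR 10 = 9 ≥ 3 — no move.
  5: 5 XOR 10 = 15 ≥ 5 — no move.
That gives 1 winning move.

1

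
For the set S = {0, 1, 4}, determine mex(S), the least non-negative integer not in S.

2

The values 0, 1 are all present; 2 is the first non-negative integer missing from the set.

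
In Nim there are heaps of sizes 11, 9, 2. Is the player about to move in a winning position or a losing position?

Nim-sum: 11 XOR 9 XOR 2 = 0.
The nim-sum is 0, so this is a P-position: the player to move is in a losing position under optimal play.

Losing position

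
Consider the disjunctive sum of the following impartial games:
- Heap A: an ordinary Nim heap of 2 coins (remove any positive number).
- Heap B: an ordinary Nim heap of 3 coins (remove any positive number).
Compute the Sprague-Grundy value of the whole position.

Heap A is a plain Nim heap of size 2, so its Grundy value is 2.
Heap B is a plain Nim heap of size 3, so its Grundy value is 3.
The value of a disjunctive sum is the nim-sum of the parts.
Combined value = 2 XOR 3 = 1.

1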